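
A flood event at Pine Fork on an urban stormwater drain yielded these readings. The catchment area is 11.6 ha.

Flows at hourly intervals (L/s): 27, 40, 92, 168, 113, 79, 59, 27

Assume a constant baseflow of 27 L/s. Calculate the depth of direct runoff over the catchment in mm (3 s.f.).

Direct runoff: 0.0, 13.0, 65.0, 141.0, 86.0, 52.0, 32.0, 0.0 L/s; ΣQ_DR = 389.0 L/s.
V = ΣQ_DR · Δt = 389.0 × 3600 s = 1.400 × 10^6 L.
Over A = 11.6 ha, depth = V / A = 12.1 mm.

d ≈ 12.1 mm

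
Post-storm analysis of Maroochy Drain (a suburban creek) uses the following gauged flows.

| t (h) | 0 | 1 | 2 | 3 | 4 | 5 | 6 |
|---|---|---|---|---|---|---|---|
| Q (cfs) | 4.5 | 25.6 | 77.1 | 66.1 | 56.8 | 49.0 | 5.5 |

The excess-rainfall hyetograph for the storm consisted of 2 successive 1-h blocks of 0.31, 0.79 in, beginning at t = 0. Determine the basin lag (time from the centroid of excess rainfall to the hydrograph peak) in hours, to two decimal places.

Centroid of excess rainfall: t_c = Σ P_i·t̄_i / ΣP_i = 1.2182 h (block centres at 0.5, 1.5 h).
Hydrograph peak occurs at t = 2 h, so basin lag t_L = 2 − 1.2182 = 0.78 h.

t_L ≈ 0.78 h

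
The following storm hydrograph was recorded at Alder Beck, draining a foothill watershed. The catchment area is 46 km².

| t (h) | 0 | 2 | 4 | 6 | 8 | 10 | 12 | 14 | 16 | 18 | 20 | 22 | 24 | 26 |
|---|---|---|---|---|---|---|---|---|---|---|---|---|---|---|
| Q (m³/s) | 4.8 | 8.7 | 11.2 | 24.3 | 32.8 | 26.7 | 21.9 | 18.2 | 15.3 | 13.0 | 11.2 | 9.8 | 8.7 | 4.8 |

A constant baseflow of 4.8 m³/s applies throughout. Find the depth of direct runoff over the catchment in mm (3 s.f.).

Direct runoff: 0.0, 3.9, 6.4, 19.5, 28.0, 21.9, 17.1, 13.4, 10.5, 8.2, 6.4, 5.0, 3.9, 0.0 m³/s; ΣQ_DR = 144.2 m³/s.
V = ΣQ_DR · Δt = 144.2 × 7200 s = 1.038 × 10^6 m³.
Over A = 46 km², depth = V / A = 22.6 mm.

d ≈ 22.6 mm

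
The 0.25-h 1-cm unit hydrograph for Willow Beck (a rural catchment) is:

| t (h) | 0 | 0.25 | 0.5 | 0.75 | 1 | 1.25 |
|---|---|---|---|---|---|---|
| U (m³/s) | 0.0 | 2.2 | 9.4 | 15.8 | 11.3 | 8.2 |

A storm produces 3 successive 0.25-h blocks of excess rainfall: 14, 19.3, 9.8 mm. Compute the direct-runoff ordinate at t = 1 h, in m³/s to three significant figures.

By discrete convolution, Q_j = Σ (P_i / 10 mm) · U_{j−i}.
At t = 1 h (j=4): Q = (14/10)·11.3 + (19.3/10)·15.8 + (9.8/10)·9.4 = 55.5 m³/s.

Q ≈ 55.5 m³/s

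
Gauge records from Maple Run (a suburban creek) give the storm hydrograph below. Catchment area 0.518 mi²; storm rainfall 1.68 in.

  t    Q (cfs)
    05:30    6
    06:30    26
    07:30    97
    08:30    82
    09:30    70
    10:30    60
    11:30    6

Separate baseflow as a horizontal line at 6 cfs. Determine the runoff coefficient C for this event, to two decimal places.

ΣQ_DR = 305.0 cfs; V = ΣQ_DR·Δt = 1.098 × 10^6 ft³.
Runoff depth d = V / A = 0.9124 in.
C = d / P = 0.9124 / 1.68 = 0.54.

C ≈ 0.54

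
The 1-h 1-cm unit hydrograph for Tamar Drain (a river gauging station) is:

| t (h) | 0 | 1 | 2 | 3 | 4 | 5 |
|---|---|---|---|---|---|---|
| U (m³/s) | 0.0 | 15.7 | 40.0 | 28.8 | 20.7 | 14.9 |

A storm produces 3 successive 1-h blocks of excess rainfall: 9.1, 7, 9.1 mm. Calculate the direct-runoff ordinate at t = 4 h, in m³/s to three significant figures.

Q ≈ 75.4 m³/s

By discrete convolution, Q_j = Σ (P_i / 10 mm) · U_{j−i}.
At t = 4 h (j=4): Q = (9.1/10)·20.7 + (7/10)·28.8 + (9.1/10)·40.0 = 75.4 m³/s.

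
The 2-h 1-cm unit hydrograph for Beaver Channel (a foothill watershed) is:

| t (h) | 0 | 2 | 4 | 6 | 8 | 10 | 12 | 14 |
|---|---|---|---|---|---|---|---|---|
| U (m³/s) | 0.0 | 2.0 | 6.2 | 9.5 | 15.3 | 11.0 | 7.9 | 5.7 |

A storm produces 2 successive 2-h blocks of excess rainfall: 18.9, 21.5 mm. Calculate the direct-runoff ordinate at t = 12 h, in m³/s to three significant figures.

Q ≈ 38.6 m³/s

By discrete convolution, Q_j = Σ (P_i / 10 mm) · U_{j−i}.
At t = 12 h (j=6): Q = (18.9/10)·7.9 + (21.5/10)·11.0 = 38.6 m³/s.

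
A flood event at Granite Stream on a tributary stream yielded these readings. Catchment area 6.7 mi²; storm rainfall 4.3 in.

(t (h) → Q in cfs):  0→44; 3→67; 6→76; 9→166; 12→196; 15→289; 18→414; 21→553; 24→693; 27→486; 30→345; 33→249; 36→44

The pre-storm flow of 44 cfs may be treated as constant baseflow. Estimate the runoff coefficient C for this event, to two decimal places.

C ≈ 0.49

ΣQ_DR = 3050 cfs; V = ΣQ_DR·Δt = 3.294 × 10^7 ft³.
Runoff depth d = V / A = 2.116 in.
C = d / P = 2.116 / 4.3 = 0.49.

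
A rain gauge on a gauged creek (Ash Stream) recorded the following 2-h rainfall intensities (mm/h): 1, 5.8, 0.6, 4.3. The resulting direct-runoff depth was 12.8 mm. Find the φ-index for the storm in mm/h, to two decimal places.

φ ≈ 1.85 mm/h

Only the 2 blocks with intensity above φ contribute runoff: 5.8, 4.3 mm/h.
Σ(I−φ)·Δt = d  ⇒  (5.8+4.3 − 2φ)·2 = 12.8
φ = (10.10 − 12.8/2) / 2 = 1.85 mm/h.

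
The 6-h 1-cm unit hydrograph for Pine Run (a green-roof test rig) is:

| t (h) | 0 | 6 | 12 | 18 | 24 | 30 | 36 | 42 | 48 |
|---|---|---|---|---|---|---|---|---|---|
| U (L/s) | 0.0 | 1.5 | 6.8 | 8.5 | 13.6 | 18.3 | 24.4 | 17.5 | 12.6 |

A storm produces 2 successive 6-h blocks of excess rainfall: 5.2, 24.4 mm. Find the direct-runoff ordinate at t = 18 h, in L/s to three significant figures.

By discrete convolution, Q_j = Σ (P_i / 10 mm) · U_{j−i}.
At t = 18 h (j=3): Q = (5.2/10)·8.5 + (24.4/10)·6.8 = 21.0 L/s.

Q ≈ 21.0 L/s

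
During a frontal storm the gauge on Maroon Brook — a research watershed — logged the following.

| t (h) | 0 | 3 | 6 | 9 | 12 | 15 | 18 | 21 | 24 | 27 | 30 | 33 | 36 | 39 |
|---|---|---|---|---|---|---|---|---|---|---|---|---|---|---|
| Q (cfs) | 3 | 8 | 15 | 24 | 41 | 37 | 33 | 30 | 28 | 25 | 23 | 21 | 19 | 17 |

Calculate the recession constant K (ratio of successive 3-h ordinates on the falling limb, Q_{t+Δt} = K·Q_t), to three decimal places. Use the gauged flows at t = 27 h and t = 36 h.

K ≈ 0.913

Using the recession-limb readings at t = 27 h and t = 36 h: Q falls from 25 to 19 cfs over 3 intervals.
K = (Q₂/Q₁)^(1/3) = (19/25)^(1/3) = 0.913.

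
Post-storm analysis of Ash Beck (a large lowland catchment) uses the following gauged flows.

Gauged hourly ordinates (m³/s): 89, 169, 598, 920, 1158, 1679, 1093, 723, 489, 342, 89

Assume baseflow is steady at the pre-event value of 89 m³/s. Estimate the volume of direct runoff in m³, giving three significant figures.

V ≈ 2.29 × 10^7 m³

Direct-runoff ordinates (Q − Q_b): 0.0, 80.0, 509.0, 831.0, 1069.0, 1590.0, 1004.0, 634.0, 400.0, 253.0, 0.0 m³/s.
ΣQ_DR = 6370 m³/s.
With Δt = 1 h = 3600 s, V = ΣQ_DR · Δt = 6370 × 3600 = 2.29 × 10^7 m³.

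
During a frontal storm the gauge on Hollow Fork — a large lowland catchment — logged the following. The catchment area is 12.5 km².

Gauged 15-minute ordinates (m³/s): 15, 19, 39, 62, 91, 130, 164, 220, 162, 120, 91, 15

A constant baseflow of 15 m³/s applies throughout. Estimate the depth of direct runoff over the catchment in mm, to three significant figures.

Direct runoff: 0.0, 4.0, 24.0, 47.0, 76.0, 115.0, 149.0, 205.0, 147.0, 105.0, 76.0, 0.0 m³/s; ΣQ_DR = 948.0 m³/s.
V = ΣQ_DR · Δt = 948.0 × 900 s = 8.532 × 10^5 m³.
Over A = 12.5 km², depth = V / A = 68.3 mm.

d ≈ 68.3 mm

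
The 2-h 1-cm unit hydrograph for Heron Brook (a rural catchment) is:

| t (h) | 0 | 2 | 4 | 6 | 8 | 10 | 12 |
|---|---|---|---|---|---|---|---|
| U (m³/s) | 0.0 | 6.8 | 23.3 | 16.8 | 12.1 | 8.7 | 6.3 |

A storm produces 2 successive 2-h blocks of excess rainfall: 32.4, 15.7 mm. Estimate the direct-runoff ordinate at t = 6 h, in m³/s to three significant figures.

By discrete convolution, Q_j = Σ (P_i / 10 mm) · U_{j−i}.
At t = 6 h (j=3): Q = (32.4/10)·16.8 + (15.7/10)·23.3 = 91.0 m³/s.

Q ≈ 91.0 m³/s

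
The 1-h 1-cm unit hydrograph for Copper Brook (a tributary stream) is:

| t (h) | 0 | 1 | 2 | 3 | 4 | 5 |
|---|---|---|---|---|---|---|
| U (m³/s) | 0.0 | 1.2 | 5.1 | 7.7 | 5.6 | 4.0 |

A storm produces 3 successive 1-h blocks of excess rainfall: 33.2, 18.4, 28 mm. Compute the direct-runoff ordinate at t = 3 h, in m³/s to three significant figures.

Q ≈ 38.3 m³/s

By discrete convolution, Q_j = Σ (P_i / 10 mm) · U_{j−i}.
At t = 3 h (j=3): Q = (33.2/10)·7.7 + (18.4/10)·5.1 + (28/10)·1.2 = 38.3 m³/s.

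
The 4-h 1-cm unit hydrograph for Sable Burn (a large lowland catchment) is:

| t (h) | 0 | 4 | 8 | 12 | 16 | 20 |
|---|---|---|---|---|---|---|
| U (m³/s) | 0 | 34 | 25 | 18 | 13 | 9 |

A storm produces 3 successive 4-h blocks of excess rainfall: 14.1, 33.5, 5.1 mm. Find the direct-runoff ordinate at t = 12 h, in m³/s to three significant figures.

By discrete convolution, Q_j = Σ (P_i / 10 mm) · U_{j−i}.
At t = 12 h (j=3): Q = (14.1/10)·18 + (33.5/10)·25 + (5.1/10)·34 = 126 m³/s.

Q ≈ 126 m³/s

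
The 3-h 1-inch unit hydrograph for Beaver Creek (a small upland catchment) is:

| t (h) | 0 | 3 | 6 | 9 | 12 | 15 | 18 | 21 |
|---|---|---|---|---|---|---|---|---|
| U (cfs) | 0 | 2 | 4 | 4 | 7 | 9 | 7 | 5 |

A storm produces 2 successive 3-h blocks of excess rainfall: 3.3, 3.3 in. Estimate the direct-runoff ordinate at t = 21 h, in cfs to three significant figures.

Q ≈ 39.6 cfs

By discrete convolution, Q_j = Σ (P_i / 1 in) · U_{j−i}.
At t = 21 h (j=7): Q = (3.3/1)·5 + (3.3/1)·7 = 39.6 cfs.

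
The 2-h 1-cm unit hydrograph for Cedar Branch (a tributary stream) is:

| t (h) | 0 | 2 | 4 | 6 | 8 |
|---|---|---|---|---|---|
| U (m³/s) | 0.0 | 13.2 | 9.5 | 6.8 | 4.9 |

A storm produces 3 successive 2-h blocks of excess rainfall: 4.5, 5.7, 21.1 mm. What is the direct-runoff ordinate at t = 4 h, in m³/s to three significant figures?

Q ≈ 11.8 m³/s

By discrete convolution, Q_j = Σ (P_i / 10 mm) · U_{j−i}.
At t = 4 h (j=2): Q = (4.5/10)·9.5 + (5.7/10)·13.2 + (21.1/10)·0.0 = 11.8 m³/s.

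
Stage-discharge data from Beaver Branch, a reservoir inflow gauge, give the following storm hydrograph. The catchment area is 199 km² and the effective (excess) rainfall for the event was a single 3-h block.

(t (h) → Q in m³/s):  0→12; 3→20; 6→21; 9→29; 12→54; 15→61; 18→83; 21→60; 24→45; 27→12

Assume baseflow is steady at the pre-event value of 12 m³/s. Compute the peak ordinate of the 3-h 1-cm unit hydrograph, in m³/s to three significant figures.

U_p ≈ 47.2 m³/s

Direct runoff: 0.0, 8.0, 9.0, 17.0, 42.0, 49.0, 71.0, 48.0, 33.0, 0.0 m³/s; ΣQ_DR = 277.0 m³/s, peak = 71.0 m³/s.
Runoff depth d = ΣQ_DR·Δt / A = 277.0 × 10800 / (199 km²) = 15.03 mm.
The 1-cm UH is the DRH scaled by (10 mm)/d, so U_p = 71.0 × 10/15.03 = 47.2 m³/s.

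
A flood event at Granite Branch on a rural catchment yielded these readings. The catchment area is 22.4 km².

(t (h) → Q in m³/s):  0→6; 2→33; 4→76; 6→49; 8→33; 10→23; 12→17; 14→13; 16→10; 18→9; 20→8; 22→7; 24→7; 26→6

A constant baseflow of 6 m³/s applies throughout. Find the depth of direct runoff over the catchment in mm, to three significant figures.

d ≈ 68.5 mm

Direct runoff: 0.0, 27.0, 70.0, 43.0, 27.0, 17.0, 11.0, 7.0, 4.0, 3.0, 2.0, 1.0, 1.0, 0.0 m³/s; ΣQ_DR = 213.0 m³/s.
V = ΣQ_DR · Δt = 213.0 × 7200 s = 1.534 × 10^6 m³.
Over A = 22.4 km², depth = V / A = 68.5 mm.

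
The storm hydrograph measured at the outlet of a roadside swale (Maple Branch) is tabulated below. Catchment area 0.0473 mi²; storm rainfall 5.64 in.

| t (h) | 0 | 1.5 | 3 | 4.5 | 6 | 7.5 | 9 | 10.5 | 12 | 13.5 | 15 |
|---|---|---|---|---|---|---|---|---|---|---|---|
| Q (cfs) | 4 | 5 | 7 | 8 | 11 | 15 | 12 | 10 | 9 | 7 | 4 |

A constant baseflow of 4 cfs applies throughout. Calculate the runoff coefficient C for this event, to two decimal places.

ΣQ_DR = 48.00 cfs; V = ΣQ_DR·Δt = 2.592 × 10^5 ft³.
Runoff depth d = V / A = 2.359 in.
C = d / P = 2.359 / 5.64 = 0.42.

C ≈ 0.42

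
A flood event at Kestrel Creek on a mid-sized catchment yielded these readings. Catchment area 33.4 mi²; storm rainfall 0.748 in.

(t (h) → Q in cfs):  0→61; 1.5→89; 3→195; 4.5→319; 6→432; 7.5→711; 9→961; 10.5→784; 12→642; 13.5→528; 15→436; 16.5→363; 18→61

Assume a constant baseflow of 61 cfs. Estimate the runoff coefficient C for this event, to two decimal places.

ΣQ_DR = 4789 cfs; V = ΣQ_DR·Δt = 2.586 × 10^7 ft³.
Runoff depth d = V / A = 0.3333 in.
C = d / P = 0.3333 / 0.748 = 0.45.

C ≈ 0.45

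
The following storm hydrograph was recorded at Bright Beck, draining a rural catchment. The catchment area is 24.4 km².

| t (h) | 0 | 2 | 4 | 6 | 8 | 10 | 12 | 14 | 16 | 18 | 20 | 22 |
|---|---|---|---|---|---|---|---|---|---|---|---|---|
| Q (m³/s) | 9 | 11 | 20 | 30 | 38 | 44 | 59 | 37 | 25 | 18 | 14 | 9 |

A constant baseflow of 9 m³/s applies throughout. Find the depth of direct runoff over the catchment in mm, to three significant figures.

d ≈ 60.8 mm

Direct runoff: 0.0, 2.0, 11.0, 21.0, 29.0, 35.0, 50.0, 28.0, 16.0, 9.0, 5.0, 0.0 m³/s; ΣQ_DR = 206.0 m³/s.
V = ΣQ_DR · Δt = 206.0 × 7200 s = 1.483 × 10^6 m³.
Over A = 24.4 km², depth = V / A = 60.8 mm.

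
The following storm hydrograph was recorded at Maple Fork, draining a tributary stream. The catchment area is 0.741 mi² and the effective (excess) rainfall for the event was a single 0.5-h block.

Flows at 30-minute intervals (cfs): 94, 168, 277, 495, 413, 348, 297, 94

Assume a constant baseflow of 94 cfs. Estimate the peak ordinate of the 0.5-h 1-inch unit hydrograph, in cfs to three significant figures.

Direct runoff: 0.0, 74.0, 183.0, 401.0, 319.0, 254.0, 203.0, 0.0 cfs; ΣQ_DR = 1434 cfs, peak = 401.0 cfs.
Runoff depth d = ΣQ_DR·Δt / A = 1434 × 1800 / (0.741 mi²) = 1.499 in.
The 1-inch UH is the DRH scaled by (1 in)/d, so U_p = 401.0 × 1/1.499 = 267 cfs.

U_p ≈ 267 cfs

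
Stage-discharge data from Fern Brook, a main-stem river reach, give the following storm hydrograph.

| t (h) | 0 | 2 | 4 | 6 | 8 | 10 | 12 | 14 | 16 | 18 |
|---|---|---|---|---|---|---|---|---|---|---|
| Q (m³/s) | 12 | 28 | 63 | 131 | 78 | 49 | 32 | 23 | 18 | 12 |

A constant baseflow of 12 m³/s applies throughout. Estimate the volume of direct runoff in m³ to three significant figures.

V ≈ 2.35 × 10^6 m³

Direct-runoff ordinates (Q − Q_b): 0.0, 16.0, 51.0, 119.0, 66.0, 37.0, 20.0, 11.0, 6.0, 0.0 m³/s.
ΣQ_DR = 326.0 m³/s.
With Δt = 2 h = 7200 s, V = ΣQ_DR · Δt = 326.0 × 7200 = 2.35 × 10^6 m³.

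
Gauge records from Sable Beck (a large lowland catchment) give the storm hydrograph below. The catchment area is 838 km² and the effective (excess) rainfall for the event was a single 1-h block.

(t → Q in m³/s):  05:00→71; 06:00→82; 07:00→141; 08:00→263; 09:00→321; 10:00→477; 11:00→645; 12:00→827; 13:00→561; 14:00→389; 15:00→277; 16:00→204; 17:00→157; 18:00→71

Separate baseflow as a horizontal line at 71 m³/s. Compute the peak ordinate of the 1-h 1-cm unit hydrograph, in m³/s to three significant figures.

U_p ≈ 504 m³/s

Direct runoff: 0.0, 11.0, 70.0, 192.0, 250.0, 406.0, 574.0, 756.0, 490.0, 318.0, 206.0, 133.0, 86.0, 0.0 m³/s; ΣQ_DR = 3492 m³/s, peak = 756.0 m³/s.
Runoff depth d = ΣQ_DR·Δt / A = 3492 × 3600 / (838 km²) = 15.00 mm.
The 1-cm UH is the DRH scaled by (10 mm)/d, so U_p = 756.0 × 10/15.00 = 504 m³/s.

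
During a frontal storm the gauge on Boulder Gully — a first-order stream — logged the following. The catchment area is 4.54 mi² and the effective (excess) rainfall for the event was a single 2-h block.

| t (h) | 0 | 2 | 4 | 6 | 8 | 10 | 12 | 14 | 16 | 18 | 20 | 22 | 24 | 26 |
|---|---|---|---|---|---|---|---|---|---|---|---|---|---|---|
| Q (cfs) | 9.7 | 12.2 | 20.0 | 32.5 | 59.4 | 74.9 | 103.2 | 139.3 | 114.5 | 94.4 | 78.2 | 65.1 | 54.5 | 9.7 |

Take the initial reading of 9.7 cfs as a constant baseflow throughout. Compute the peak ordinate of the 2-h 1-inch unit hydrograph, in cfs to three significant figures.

U_p ≈ 259 cfs

Direct runoff: 0.0, 2.5, 10.3, 22.8, 49.7, 65.2, 93.5, 129.6, 104.8, 84.7, 68.5, 55.4, 44.8, 0.0 cfs; ΣQ_DR = 731.8 cfs, peak = 129.6 cfs.
Runoff depth d = ΣQ_DR·Δt / A = 731.8 × 7200 / (4.54 mi²) = 0.4996 in.
The 1-inch UH is the DRH scaled by (1 in)/d, so U_p = 129.6 × 1/0.4996 = 259 cfs.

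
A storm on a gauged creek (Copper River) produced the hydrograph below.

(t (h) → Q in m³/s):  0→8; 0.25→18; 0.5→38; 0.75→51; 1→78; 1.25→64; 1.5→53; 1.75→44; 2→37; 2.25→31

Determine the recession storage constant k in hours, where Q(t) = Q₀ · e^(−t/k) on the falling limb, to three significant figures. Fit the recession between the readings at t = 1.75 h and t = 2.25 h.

k ≈ 1.43 h

On the falling limb, Q drops from 44 to 31 m³/s between t = 1.75 h and t = 2.25 h (Δt = 0.5 h).
k = −Δt / ln(Q₂/Q₁) = −0.5 / ln(31/44) = 1.43 h.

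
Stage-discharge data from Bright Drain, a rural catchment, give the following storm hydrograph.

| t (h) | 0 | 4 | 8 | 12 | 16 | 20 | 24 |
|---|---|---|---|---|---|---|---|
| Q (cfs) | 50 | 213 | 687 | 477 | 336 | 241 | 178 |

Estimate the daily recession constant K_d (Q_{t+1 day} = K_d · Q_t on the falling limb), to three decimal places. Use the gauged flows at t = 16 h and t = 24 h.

K_d ≈ 0.149

Between t = 16 h and t = 24 h the flow falls from 336 to 178 cfs over 2×4 h = 8 h.
Per-interval ratio K = (178/336)^(1/2) = 0.7278; K_d = K^(24/4) = 0.149.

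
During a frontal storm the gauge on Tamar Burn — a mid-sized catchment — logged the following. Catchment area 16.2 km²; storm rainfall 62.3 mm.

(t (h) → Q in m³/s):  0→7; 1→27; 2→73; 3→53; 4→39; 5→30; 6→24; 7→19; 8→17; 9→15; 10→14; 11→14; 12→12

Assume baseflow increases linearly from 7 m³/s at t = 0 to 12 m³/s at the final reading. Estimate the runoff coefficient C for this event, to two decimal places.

ΣQ_DR = 220.5 m³/s; V = ΣQ_DR·Δt = 7.938 × 10^5 m³.
Runoff depth d = V / A = 49.00 mm.
C = d / P = 49.00 / 62.3 = 0.79.

C ≈ 0.79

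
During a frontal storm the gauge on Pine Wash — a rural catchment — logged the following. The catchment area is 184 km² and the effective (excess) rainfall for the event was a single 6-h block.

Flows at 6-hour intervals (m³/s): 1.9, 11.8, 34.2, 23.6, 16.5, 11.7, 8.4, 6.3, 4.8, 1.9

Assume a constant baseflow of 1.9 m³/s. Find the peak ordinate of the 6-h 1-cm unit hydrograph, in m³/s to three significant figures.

Direct runoff: 0.0, 9.9, 32.3, 21.7, 14.6, 9.8, 6.5, 4.4, 2.9, 0.0 m³/s; ΣQ_DR = 102.1 m³/s, peak = 32.3 m³/s.
Runoff depth d = ΣQ_DR·Δt / A = 102.1 × 21600 / (184 km²) = 11.99 mm.
The 1-cm UH is the DRH scaled by (10 mm)/d, so U_p = 32.3 × 10/11.99 = 26.9 m³/s.

U_p ≈ 26.9 m³/s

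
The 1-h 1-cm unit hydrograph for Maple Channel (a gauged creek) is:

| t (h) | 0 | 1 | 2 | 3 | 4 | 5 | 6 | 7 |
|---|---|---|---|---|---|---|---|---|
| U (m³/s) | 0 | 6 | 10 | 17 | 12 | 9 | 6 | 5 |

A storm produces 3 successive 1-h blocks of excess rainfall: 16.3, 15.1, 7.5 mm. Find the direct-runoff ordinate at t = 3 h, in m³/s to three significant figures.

By discrete convolution, Q_j = Σ (P_i / 10 mm) · U_{j−i}.
At t = 3 h (j=3): Q = (16.3/10)·17 + (15.1/10)·10 + (7.5/10)·6 = 47.3 m³/s.

Q ≈ 47.3 m³/s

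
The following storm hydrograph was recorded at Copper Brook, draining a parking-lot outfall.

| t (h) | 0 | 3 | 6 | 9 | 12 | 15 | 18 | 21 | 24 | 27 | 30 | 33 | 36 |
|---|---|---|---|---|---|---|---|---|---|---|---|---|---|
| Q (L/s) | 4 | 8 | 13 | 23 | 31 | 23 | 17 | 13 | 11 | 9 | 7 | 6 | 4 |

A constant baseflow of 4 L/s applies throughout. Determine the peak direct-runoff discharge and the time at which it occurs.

Q_p = 27.0 L/s at t = 12 h

Subtracting baseflow gives direct-runoff ordinates: 0.0, 4.0, 9.0, 19.0, 27.0, 19.0, 13.0, 9.0, 7.0, 5.0, 3.0, 2.0, 0.0 L/s.
The maximum is 27.0 L/s, occurring at the reading for t = 12 h.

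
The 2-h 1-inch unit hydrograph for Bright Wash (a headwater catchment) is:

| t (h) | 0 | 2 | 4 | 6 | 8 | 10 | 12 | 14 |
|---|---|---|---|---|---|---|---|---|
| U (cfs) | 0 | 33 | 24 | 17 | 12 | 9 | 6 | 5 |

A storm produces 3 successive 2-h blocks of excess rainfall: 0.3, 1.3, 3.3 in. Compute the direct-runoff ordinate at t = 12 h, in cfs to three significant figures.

Q ≈ 53.1 cfs

By discrete convolution, Q_j = Σ (P_i / 1 in) · U_{j−i}.
At t = 12 h (j=6): Q = (0.3/1)·6 + (1.3/1)·9 + (3.3/1)·12 = 53.1 cfs.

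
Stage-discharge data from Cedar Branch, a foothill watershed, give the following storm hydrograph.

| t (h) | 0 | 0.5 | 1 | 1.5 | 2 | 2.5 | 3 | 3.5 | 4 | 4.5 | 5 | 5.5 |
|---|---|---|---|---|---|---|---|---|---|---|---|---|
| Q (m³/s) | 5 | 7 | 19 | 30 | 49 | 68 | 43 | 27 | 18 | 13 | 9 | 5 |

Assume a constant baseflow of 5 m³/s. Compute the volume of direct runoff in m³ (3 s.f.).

V ≈ 4.19 × 10^5 m³

Direct-runoff ordinates (Q − Q_b): 0.0, 2.0, 14.0, 25.0, 44.0, 63.0, 38.0, 22.0, 13.0, 8.0, 4.0, 0.0 m³/s.
ΣQ_DR = 233.0 m³/s.
With Δt = 0.5 h = 1800 s, V = ΣQ_DR · Δt = 233.0 × 1800 = 4.19 × 10^5 m³.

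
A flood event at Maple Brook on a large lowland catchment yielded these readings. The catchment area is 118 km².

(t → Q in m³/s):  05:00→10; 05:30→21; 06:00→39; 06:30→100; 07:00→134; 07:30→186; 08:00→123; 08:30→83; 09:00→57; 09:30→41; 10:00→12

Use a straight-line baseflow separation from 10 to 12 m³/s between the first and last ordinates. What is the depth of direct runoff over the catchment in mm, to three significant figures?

d ≈ 10.4 mm

Direct runoff: 0.00, 10.80, 28.60, 89.40, 123.20, 175.00, 111.80, 71.60, 45.40, 29.20, 0.00 m³/s; ΣQ_DR = 685.0 m³/s.
V = ΣQ_DR · Δt = 685.0 × 1800 s = 1.233 × 10^6 m³.
Over A = 118 km², depth = V / A = 10.4 mm.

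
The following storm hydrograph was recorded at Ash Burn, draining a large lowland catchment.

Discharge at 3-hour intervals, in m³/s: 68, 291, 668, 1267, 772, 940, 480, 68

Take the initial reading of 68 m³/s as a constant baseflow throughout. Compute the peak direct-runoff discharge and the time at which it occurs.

Subtracting baseflow gives direct-runoff ordinates: 0.0, 223.0, 600.0, 1199.0, 704.0, 872.0, 412.0, 0.0 m³/s.
The maximum is 1199.0 m³/s, occurring at the reading for t = 9 h.

Q_p = 1199.0 m³/s at t = 9 h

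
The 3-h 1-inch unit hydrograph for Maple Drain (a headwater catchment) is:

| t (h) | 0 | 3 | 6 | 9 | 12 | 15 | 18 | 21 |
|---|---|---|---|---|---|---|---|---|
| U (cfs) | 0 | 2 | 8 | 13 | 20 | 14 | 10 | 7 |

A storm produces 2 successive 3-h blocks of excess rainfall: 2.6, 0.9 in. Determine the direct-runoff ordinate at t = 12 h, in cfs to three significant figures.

Q ≈ 63.7 cfs

By discrete convolution, Q_j = Σ (P_i / 1 in) · U_{j−i}.
At t = 12 h (j=4): Q = (2.6/1)·20 + (0.9/1)·13 = 63.7 cfs.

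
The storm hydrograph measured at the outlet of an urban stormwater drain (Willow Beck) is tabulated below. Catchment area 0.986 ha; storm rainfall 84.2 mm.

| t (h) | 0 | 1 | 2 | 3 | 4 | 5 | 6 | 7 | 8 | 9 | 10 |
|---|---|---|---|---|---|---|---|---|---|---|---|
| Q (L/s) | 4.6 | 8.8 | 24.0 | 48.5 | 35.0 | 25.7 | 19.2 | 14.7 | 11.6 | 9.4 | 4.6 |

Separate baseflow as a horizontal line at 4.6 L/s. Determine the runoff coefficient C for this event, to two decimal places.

C ≈ 0.67

ΣQ_DR = 155.5 L/s; V = ΣQ_DR·Δt = 5.598 × 10^5 L.
Runoff depth d = V / A = 56.77 mm.
C = d / P = 56.77 / 84.2 = 0.67.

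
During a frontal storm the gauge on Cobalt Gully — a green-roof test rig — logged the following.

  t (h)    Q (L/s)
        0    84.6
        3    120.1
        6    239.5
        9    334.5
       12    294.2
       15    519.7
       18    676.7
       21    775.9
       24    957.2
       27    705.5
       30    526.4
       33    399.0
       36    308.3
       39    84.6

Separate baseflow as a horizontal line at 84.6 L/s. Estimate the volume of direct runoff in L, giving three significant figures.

V ≈ 5.23 × 10^7 L

Direct-runoff ordinates (Q − Q_b): 0.0, 35.5, 154.9, 249.9, 209.6, 435.1, 592.1, 691.3, 872.6, 620.9, 441.8, 314.4, 223.7, 0.0 L/s.
ΣQ_DR = 4842 L/s.
With Δt = 3 h = 10800 s, V = ΣQ_DR · Δt = 4842 × 10800 = 5.23 × 10^7 L.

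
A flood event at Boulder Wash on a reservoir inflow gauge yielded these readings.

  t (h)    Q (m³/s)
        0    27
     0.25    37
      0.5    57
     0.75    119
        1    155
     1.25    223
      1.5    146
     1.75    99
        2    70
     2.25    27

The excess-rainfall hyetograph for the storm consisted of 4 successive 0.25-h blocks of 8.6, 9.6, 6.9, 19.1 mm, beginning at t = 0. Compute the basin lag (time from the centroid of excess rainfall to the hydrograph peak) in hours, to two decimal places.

t_L ≈ 0.67 h

Centroid of excess rainfall: t_c = Σ P_i·t̄_i / ΣP_i = 0.5814 h (block centres at 0.125, 0.375, 0.625, 0.875 h).
Hydrograph peak occurs at t = 1.25 h, so basin lag t_L = 1.25 − 0.5814 = 0.67 h.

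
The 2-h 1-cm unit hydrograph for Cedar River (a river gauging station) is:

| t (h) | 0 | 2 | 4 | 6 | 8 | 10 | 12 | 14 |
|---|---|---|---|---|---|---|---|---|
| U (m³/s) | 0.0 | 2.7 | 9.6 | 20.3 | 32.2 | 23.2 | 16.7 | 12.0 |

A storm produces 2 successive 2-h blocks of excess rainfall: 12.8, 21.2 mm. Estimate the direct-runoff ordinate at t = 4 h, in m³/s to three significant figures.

By discrete convolution, Q_j = Σ (P_i / 10 mm) · U_{j−i}.
At t = 4 h (j=2): Q = (12.8/10)·9.6 + (21.2/10)·2.7 = 18.0 m³/s.

Q ≈ 18.0 m³/s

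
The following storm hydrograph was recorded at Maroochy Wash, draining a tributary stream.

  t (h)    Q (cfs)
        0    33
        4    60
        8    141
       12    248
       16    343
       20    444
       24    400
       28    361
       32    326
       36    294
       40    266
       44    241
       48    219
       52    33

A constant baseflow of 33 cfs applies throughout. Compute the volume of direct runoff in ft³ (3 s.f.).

V ≈ 4.24 × 10^7 ft³

Direct-runoff ordinates (Q − Q_b): 0.0, 27.0, 108.0, 215.0, 310.0, 411.0, 367.0, 328.0, 293.0, 261.0, 233.0, 208.0, 186.0, 0.0 cfs.
ΣQ_DR = 2947 cfs.
With Δt = 4 h = 14400 s, V = ΣQ_DR · Δt = 2947 × 14400 = 4.24 × 10^7 ft³.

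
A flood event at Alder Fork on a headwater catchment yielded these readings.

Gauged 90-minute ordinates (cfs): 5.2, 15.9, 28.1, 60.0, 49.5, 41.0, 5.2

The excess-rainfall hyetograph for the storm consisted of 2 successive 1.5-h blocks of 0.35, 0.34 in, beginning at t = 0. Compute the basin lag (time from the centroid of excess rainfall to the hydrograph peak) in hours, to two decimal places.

Centroid of excess rainfall: t_c = Σ P_i·t̄_i / ΣP_i = 1.4891 h (block centres at 0.75, 2.25 h).
Hydrograph peak occurs at t = 4.5 h, so basin lag t_L = 4.5 − 1.4891 = 3.01 h.

t_L ≈ 3.01 h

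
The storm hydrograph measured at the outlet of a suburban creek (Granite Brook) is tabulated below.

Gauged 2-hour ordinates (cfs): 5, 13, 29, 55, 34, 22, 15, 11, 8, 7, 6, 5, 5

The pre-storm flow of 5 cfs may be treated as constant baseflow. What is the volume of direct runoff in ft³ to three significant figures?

Direct-runoff ordinates (Q − Q_b): 0.0, 8.0, 24.0, 50.0, 29.0, 17.0, 10.0, 6.0, 3.0, 2.0, 1.0, 0.0, 0.0 cfs.
ΣQ_DR = 150.0 cfs.
With Δt = 2 h = 7200 s, V = ΣQ_DR · Δt = 150.0 × 7200 = 1.08 × 10^6 ft³.

V ≈ 1.08 × 10^6 ft³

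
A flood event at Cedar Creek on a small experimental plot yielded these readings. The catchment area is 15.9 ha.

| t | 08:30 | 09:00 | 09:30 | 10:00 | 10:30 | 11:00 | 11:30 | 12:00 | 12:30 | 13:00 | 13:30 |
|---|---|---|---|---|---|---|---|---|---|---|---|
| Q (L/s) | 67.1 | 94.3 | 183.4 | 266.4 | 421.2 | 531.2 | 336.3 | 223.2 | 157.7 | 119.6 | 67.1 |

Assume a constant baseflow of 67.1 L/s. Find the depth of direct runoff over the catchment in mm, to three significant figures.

Direct runoff: 0.0, 27.2, 116.3, 199.3, 354.1, 464.1, 269.2, 156.1, 90.6, 52.5, 0.0 L/s; ΣQ_DR = 1729 L/s.
V = ΣQ_DR · Δt = 1729 × 1800 s = 3.113 × 10^6 L.
Over A = 15.9 ha, depth = V / A = 19.6 mm.

d ≈ 19.6 mm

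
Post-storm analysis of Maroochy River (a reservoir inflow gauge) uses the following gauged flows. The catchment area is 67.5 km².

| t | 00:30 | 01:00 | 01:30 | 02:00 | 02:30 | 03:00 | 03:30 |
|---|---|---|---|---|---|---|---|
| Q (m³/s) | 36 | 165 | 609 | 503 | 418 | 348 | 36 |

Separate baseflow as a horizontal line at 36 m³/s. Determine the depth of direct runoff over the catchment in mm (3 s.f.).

d ≈ 49.7 mm

Direct runoff: 0.0, 129.0, 573.0, 467.0, 382.0, 312.0, 0.0 m³/s; ΣQ_DR = 1863 m³/s.
V = ΣQ_DR · Δt = 1863 × 1800 s = 3.353 × 10^6 m³.
Over A = 67.5 km², depth = V / A = 49.7 mm.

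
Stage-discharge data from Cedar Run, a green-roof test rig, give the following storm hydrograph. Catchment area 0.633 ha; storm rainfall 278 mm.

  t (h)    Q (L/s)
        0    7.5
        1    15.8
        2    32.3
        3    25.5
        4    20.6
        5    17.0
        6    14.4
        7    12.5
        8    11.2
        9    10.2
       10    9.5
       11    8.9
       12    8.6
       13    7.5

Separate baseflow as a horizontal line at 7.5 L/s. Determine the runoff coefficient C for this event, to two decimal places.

ΣQ_DR = 96.50 L/s; V = ΣQ_DR·Δt = 3.474 × 10^5 L.
Runoff depth d = V / A = 54.88 mm.
C = d / P = 54.88 / 278 = 0.20.

C ≈ 0.20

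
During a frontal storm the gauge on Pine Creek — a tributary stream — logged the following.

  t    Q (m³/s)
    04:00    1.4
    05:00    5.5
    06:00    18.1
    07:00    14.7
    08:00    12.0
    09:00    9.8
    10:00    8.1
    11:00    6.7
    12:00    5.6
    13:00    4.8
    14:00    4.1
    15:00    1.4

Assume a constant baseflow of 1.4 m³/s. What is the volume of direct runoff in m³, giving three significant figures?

V ≈ 2.71 × 10^5 m³

Direct-runoff ordinates (Q − Q_b): 0.0, 4.1, 16.7, 13.3, 10.6, 8.4, 6.7, 5.3, 4.2, 3.4, 2.7, 0.0 m³/s.
ΣQ_DR = 75.40 m³/s.
With Δt = 1 h = 3600 s, V = ΣQ_DR · Δt = 75.40 × 3600 = 2.71 × 10^5 m³.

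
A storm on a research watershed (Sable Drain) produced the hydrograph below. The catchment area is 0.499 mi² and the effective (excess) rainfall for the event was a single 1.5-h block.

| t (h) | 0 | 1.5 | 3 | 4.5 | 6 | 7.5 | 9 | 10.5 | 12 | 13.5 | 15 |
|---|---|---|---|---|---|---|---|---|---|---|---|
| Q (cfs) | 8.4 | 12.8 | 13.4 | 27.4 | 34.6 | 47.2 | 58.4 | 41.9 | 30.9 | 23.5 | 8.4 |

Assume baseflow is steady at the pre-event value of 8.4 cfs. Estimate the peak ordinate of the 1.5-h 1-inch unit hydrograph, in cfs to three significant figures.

U_p ≈ 50.0 cfs

Direct runoff: 0.0, 4.4, 5.0, 19.0, 26.2, 38.8, 50.0, 33.5, 22.5, 15.1, 0.0 cfs; ΣQ_DR = 214.5 cfs, peak = 50.0 cfs.
Runoff depth d = ΣQ_DR·Δt / A = 214.5 × 5400 / (0.499 mi²) = 0.9992 in.
The 1-inch UH is the DRH scaled by (1 in)/d, so U_p = 50.0 × 1/0.9992 = 50.0 cfs.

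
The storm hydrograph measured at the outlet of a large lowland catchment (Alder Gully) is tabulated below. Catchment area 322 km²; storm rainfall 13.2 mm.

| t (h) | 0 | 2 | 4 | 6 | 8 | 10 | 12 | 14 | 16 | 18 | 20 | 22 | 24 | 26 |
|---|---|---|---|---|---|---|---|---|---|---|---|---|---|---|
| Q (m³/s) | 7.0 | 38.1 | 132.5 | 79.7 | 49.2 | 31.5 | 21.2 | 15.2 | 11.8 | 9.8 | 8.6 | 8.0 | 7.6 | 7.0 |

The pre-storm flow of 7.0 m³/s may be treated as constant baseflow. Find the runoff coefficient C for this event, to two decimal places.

ΣQ_DR = 329.2 m³/s; V = ΣQ_DR·Δt = 2.370 × 10^6 m³.
Runoff depth d = V / A = 7.361 mm.
C = d / P = 7.361 / 13.2 = 0.56.

C ≈ 0.56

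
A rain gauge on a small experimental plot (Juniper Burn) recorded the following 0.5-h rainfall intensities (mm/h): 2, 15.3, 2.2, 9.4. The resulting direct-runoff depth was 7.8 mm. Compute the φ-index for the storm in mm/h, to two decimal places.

Only the 2 blocks with intensity above φ contribute runoff: 15.3, 9.4 mm/h.
Σ(I−φ)·Δt = d  ⇒  (15.3+9.4 − 2φ)·0.5 = 7.8
φ = (24.70 − 7.8/0.5) / 2 = 4.55 mm/h.

φ ≈ 4.55 mm/h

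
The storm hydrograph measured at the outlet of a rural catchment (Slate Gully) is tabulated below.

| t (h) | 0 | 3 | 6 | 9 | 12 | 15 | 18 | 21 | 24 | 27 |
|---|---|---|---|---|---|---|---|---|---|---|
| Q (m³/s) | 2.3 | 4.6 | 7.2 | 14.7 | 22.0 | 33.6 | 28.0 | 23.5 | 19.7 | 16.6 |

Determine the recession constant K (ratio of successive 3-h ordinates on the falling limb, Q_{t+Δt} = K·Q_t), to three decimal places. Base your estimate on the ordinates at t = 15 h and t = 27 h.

K ≈ 0.838

Using the recession-limb readings at t = 15 h and t = 27 h: Q falls from 33.6 to 16.6 m³/s over 4 intervals.
K = (Q₂/Q₁)^(1/4) = (16.6/33.6)^(1/4) = 0.838.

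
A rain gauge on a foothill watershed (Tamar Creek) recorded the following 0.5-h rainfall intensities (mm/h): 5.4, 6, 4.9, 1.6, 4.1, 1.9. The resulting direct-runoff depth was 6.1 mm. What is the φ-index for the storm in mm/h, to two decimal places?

Only the 4 blocks with intensity above φ contribute runoff: 5.4, 6, 4.9, 4.1 mm/h.
Σ(I−φ)·Δt = d  ⇒  (5.4+6+4.9+4.1 − 4φ)·0.5 = 6.1
φ = (20.40 − 6.1/0.5) / 4 = 2.05 mm/h.

φ ≈ 2.05 mm/h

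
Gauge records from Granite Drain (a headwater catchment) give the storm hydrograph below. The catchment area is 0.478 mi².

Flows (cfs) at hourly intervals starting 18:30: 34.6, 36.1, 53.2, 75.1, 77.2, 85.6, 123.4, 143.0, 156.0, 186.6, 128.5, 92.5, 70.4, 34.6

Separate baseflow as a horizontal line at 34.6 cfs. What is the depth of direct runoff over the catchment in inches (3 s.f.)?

d ≈ 2.63 in

Direct runoff: 0.0, 1.5, 18.6, 40.5, 42.6, 51.0, 88.8, 108.4, 121.4, 152.0, 93.9, 57.9, 35.8, 0.0 cfs; ΣQ_DR = 812.4 cfs.
V = ΣQ_DR · Δt = 812.4 × 3600 s = 2.925 × 10^6 ft³.
Over A = 0.478 mi², depth = V / A = 2.63 in.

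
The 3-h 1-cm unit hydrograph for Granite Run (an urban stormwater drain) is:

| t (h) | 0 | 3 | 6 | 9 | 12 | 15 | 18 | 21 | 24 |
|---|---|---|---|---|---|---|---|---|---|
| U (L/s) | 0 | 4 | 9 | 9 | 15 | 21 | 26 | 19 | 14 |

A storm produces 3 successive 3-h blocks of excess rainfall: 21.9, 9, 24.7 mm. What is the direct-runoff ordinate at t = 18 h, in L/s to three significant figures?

Q ≈ 113 L/s

By discrete convolution, Q_j = Σ (P_i / 10 mm) · U_{j−i}.
At t = 18 h (j=6): Q = (21.9/10)·26 + (9/10)·21 + (24.7/10)·15 = 113 L/s.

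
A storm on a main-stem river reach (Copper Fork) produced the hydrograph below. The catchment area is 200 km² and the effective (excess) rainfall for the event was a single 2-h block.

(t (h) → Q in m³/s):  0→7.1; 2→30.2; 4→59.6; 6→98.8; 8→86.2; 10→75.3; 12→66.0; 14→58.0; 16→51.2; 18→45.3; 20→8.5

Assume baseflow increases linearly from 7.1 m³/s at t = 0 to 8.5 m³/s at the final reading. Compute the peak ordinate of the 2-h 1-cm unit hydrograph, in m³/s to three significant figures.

Direct runoff: 0.00, 22.96, 52.22, 91.28, 78.54, 67.50, 58.06, 49.92, 42.98, 36.94, 0.00 m³/s; ΣQ_DR = 500.4 m³/s, peak = 91.28 m³/s.
Runoff depth d = ΣQ_DR·Δt / A = 500.4 × 7200 / (200 km²) = 18.01 mm.
The 1-cm UH is the DRH scaled by (10 mm)/d, so U_p = 91.28 × 10/18.01 = 50.7 m³/s.

U_p ≈ 50.7 m³/s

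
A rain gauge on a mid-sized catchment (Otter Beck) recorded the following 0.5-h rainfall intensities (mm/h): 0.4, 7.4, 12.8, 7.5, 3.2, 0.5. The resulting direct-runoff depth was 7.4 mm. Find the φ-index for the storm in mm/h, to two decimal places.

φ ≈ 4.30 mm/h

Only the 3 blocks with intensity above φ contribute runoff: 7.4, 12.8, 7.5 mm/h.
Σ(I−φ)·Δt = d  ⇒  (7.4+12.8+7.5 − 3φ)·0.5 = 7.4
φ = (27.70 − 7.4/0.5) / 3 = 4.30 mm/h.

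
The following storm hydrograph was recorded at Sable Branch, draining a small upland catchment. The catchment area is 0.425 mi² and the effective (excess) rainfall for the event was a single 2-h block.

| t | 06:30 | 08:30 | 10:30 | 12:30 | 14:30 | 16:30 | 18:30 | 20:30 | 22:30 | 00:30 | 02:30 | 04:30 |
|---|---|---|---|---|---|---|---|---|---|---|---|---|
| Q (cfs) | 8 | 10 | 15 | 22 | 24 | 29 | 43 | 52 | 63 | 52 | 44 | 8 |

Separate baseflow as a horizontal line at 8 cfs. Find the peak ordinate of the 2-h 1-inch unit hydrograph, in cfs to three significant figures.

U_p ≈ 27.5 cfs

Direct runoff: 0.0, 2.0, 7.0, 14.0, 16.0, 21.0, 35.0, 44.0, 55.0, 44.0, 36.0, 0.0 cfs; ΣQ_DR = 274.0 cfs, peak = 55.0 cfs.
Runoff depth d = ΣQ_DR·Δt / A = 274.0 × 7200 / (0.425 mi²) = 1.998 in.
The 1-inch UH is the DRH scaled by (1 in)/d, so U_p = 55.0 × 1/1.998 = 27.5 cfs.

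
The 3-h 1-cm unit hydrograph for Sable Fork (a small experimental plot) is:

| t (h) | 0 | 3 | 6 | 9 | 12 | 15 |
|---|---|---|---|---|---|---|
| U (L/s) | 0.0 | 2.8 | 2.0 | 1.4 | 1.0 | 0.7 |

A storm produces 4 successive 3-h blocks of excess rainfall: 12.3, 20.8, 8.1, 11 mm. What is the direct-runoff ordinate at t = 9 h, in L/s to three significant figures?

Q ≈ 8.15 L/s

By discrete convolution, Q_j = Σ (P_i / 10 mm) · U_{j−i}.
At t = 9 h (j=3): Q = (12.3/10)·1.4 + (20.8/10)·2.0 + (8.1/10)·2.8 + (11/10)·0.0 = 8.15 L/s.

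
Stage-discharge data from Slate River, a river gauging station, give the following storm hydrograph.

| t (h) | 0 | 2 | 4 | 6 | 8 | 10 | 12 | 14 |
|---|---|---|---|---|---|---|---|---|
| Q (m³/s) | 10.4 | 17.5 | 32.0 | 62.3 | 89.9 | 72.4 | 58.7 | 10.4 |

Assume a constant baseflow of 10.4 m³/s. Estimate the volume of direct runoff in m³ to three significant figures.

V ≈ 1.95 × 10^6 m³

Direct-runoff ordinates (Q − Q_b): 0.0, 7.1, 21.6, 51.9, 79.5, 62.0, 48.3, 0.0 m³/s.
ΣQ_DR = 270.4 m³/s.
With Δt = 2 h = 7200 s, V = ΣQ_DR · Δt = 270.4 × 7200 = 1.95 × 10^6 m³.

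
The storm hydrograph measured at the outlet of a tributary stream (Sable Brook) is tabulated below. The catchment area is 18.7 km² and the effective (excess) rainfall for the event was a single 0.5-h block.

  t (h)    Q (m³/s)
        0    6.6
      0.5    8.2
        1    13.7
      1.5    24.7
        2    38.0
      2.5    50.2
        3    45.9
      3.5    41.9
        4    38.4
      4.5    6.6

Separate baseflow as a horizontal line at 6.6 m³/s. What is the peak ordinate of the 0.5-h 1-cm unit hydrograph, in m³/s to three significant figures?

U_p ≈ 21.8 m³/s

Direct runoff: 0.0, 1.6, 7.1, 18.1, 31.4, 43.6, 39.3, 35.3, 31.8, 0.0 m³/s; ΣQ_DR = 208.2 m³/s, peak = 43.6 m³/s.
Runoff depth d = ΣQ_DR·Δt / A = 208.2 × 1800 / (18.7 km²) = 20.04 mm.
The 1-cm UH is the DRH scaled by (10 mm)/d, so U_p = 43.6 × 10/20.04 = 21.8 m³/s.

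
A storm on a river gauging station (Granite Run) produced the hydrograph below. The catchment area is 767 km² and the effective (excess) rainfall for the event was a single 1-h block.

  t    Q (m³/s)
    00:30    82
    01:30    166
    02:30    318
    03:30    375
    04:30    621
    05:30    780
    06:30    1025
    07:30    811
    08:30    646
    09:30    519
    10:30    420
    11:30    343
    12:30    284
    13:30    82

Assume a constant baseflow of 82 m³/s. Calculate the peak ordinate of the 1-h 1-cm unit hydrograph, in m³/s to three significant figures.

U_p ≈ 377 m³/s

Direct runoff: 0.0, 84.0, 236.0, 293.0, 539.0, 698.0, 943.0, 729.0, 564.0, 437.0, 338.0, 261.0, 202.0, 0.0 m³/s; ΣQ_DR = 5324 m³/s, peak = 943.0 m³/s.
Runoff depth d = ΣQ_DR·Δt / A = 5324 × 3600 / (767 km²) = 24.99 mm.
The 1-cm UH is the DRH scaled by (10 mm)/d, so U_p = 943.0 × 10/24.99 = 377 m³/s.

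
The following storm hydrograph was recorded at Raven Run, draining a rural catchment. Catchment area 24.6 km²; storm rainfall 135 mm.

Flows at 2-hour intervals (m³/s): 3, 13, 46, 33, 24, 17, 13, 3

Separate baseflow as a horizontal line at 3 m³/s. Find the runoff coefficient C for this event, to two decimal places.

ΣQ_DR = 128.0 m³/s; V = ΣQ_DR·Δt = 9.216 × 10^5 m³.
Runoff depth d = V / A = 37.46 mm.
C = d / P = 37.46 / 135 = 0.28.

C ≈ 0.28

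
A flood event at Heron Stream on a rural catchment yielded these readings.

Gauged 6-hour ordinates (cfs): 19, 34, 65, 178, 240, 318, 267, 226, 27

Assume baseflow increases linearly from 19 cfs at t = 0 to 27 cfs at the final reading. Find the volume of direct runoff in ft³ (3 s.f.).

Direct-runoff ordinates (Q − Q_b): 0.00, 14.00, 44.00, 156.00, 217.00, 294.00, 242.00, 200.00, 0.00 cfs.
ΣQ_DR = 1167 cfs.
With Δt = 6 h = 21600 s, V = ΣQ_DR · Δt = 1167 × 21600 = 2.52 × 10^7 ft³.

V ≈ 2.52 × 10^7 ft³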